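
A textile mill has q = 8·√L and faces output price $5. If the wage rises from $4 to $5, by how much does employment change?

ΔL = -9

From P·MP_L = w with MP_L = 4·L^(-1/2), the labor demand is L(w) = (20/w)^(2).
At w = 4: L = 25. At w = 5: L = 16.
ΔL = 16 − 25 = -9.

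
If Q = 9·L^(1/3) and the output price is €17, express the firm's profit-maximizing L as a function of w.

L(w) = (51/w)^(3/2)

MP_L = (1/3)·9·L^(-2/3) = 3·L^(-2/3).
Setting P·MP_L = w: 51·L^(-2/3) = w.
Solving for L: L^(-2/3) = w/51, so L = (51/w)^(3/2).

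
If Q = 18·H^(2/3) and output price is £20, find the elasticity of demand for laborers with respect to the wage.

MP_H = (2/3)·18·H^(-1/3), so P·MP_H = w gives 240·H^(-1/3) = w.
Solving, H(w) = (240/w)^(3). This is a constant-elasticity form: H ∝ w^(−3), so ε = −3.

ε = -3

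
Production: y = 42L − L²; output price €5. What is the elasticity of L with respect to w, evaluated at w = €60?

From P·MP_L = w with MP_L = 42 − 2L, labor demand is L(w) = (42 − w/5)/2.
dL/dw = −1/(10) = -0.1.
At w = 60, L = 15, so ε = (dL/dw)·(w/L) = (-0.1)·(60/15) = -0.4.

ε = -0.4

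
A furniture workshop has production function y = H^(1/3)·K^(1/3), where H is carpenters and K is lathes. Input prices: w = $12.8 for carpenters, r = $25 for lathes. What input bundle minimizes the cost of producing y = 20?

Cost minimization requires the marginal rate of technical substitution to equal the input-price ratio: MP_H/MP_K = w/r.
Here MP_H/MP_K = (1/3)·(K/H)/(1/3) = (K/H). Setting this equal to 12.8/25 = 0.512 gives K = 0.512H.
Substituting into y = 20: H^(1/3)·(0.512H)^(1/3) = 20.
Solving, H = 125 and K = 64.

H* = 125, K* = 64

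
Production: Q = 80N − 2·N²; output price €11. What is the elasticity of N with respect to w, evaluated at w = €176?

From P·MP_N = w with MP_N = 80 − 4N, labor demand is N(w) = (80 − w/11)/4.
dN/dw = −1/(44) = -1/44.
At w = 176, N = 16, so ε = (dN/dw)·(w/N) = (-1/44)·(176/16) = -0.25.

ε = -0.25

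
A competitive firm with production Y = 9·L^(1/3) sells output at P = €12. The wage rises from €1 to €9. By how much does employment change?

ΔL = -208

From P·MP_L = w with MP_L = 3·L^(-2/3), the labor demand is L(w) = (36/w)^(3/2).
At w = 1: L = 216. At w = 9: L = 8.
ΔL = 8 − 216 = -208.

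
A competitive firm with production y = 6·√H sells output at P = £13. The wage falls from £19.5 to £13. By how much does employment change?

ΔH = 5

From P·MP_H = w with MP_H = 3·H^(-1/2), the labor demand is H(w) = (39/w)^(2).
At w = 19.5: H = 4. At w = 13: H = 9.
ΔH = 9 − 4 = 5.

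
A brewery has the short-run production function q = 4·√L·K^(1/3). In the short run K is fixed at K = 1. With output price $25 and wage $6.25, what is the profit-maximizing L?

L* = 64

With K = 1, MP_L = (1/2)·4·L^(-1/2)·1^(1/3) = 2·L^(-1/2).
Profit maximization for a price taker requires P·MP_L = w: 25·2·L^(-1/2) = 6.25.
So L^(-1/2) = 0.125, which gives L = 64.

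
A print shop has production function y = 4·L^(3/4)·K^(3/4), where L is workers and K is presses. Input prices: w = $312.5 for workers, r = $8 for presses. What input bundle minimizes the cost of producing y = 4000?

Cost minimization requires the marginal rate of technical substitution to equal the input-price ratio: MP_L/MP_K = w/r.
Here MP_L/MP_K = (3/4)·(K/L)/(3/4) = (K/L). Setting this equal to 312.5/8 = 39.0625 gives K = 39.0625L.
Substituting into y = 4000: 4·L^(3/4)·(39.0625L)^(3/4) = 4000.
Solving, L = 16 and K = 625.

L* = 16, K* = 625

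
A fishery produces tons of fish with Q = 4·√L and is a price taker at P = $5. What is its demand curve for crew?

L(w) = 100/w²

MP_L = (1/2)·4·L^(-1/2) = 2·L^(-1/2).
Setting P·MP_L = w: 10·L^(-1/2) = w.
Solving for L: L^(-1/2) = w/10, so L = (10/w)^(2).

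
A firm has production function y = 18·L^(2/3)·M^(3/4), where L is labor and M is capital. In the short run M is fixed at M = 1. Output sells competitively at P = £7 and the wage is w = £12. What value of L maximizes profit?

With M = 1, MP_L = (2/3)·18·L^(-1/3)·1^(3/4) = 12·L^(-1/3).
Profit maximization for a price taker requires P·MP_L = w: 7·12·L^(-1/3) = 12.
So L^(-1/3) = 1/7, which gives L = 343.

L* = 343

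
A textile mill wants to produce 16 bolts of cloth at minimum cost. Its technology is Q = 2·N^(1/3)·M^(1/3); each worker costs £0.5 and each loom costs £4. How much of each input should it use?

N* = 64, M* = 8

Cost minimization requires the marginal rate of technical substitution to equal the input-price ratio: MP_N/MP_M = w/r.
Here MP_N/MP_M = (1/3)·(M/N)/(1/3) = (M/N). Setting this equal to 0.5/4 = 0.125 gives M = 0.125N.
Substituting into Q = 16: 2·N^(1/3)·(0.125N)^(1/3) = 16.
Solving, N = 64 and M = 8.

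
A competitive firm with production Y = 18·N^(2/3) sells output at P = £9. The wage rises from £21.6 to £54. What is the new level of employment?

N* = 8

From P·MP_N = w with MP_N = 12·N^(-1/3), the labor demand is N(w) = (108/w)^(3).
At w = 21.6: N = 125. At w = 54: N = 8.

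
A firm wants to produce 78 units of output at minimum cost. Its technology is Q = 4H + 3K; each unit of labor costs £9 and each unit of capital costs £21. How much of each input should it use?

H* = 19.5, K* = 0

The inputs are perfect substitutes, so the firm uses whichever has the lower cost per unit of output.
Cost per unit of output via H is w/4 = 2.25; via K it is r/3 = 7. H is cheaper.
Producing Q = 78 with H alone: H = 19.5, K = 0.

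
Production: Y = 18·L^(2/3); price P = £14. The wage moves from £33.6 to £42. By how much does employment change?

From P·MP_L = w with MP_L = 12·L^(-1/3), the labor demand is L(w) = (168/w)^(3).
At w = 33.6: L = 125. At w = 42: L = 64.
ΔL = 64 − 125 = -61.

ΔL = -61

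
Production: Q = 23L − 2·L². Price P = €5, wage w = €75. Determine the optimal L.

L* = 2

The marginal product of L is MP_L = 23 − 4L.
A price-taking firm hires until the value of the marginal product equals the wage: P·MP_L = w, so 5·(23 − 4L) = 75.
Then 23 − 4L = 15, giving L = 2.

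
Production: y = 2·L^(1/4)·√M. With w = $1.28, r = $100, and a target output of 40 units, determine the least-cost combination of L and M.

L* = 625, M* = 16

Cost minimization requires the marginal rate of technical substitution to equal the input-price ratio: MP_L/MP_M = w/r.
Here MP_L/MP_M = (1/4)·(M/L)/(1/2) = 0.5·(M/L). Setting this equal to 1.28/100 = 0.0128 gives M = 0.0256L.
Substituting into y = 40: 2·L^(1/4)·(0.0256L)^(1/2) = 40.
Solving, L = 625 and M = 16.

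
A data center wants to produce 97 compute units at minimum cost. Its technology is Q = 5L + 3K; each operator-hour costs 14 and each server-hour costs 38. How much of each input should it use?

The inputs are perfect substitutes, so the firm uses whichever has the lower cost per unit of output.
Cost per unit of output via L is w/5 = 2.8; via K it is r/3 = 38/3. L is cheaper.
Producing Q = 97 with L alone: L = 19.4, K = 0.

L* = 19.4, K* = 0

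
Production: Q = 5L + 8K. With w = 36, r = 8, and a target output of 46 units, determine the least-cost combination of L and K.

The inputs are perfect substitutes, so the firm uses whichever has the lower cost per unit of output.
Cost per unit of output via L is w/5 = 7.2; via K it is r/8 = 1. K is cheaper.
Producing Q = 46 with K alone: L = 0, K = 5.75.

L* = 0, K* = 5.75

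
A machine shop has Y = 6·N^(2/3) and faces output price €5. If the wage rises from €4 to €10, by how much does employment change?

ΔN = -117

From P·MP_N = w with MP_N = 4·N^(-1/3), the labor demand is N(w) = (20/w)^(3).
At w = 4: N = 125. At w = 10: N = 8.
ΔN = 8 − 125 = -117.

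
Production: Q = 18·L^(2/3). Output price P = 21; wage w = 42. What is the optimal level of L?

MP_L = (2/3)·18·L^(-1/3) = 12·L^(-1/3).
Profit maximization for a price taker requires P·MP_L = w: 21·12·L^(-1/3) = 42.
So L^(-1/3) = 1/6, which gives L = 216.

L* = 216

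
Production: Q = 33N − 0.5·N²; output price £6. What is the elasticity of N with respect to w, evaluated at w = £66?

ε = -0.5

From P·MP_N = w with MP_N = 33 − N, labor demand is N(w) = 33 − w/6.
dN/dw = −1/(6) = -1/6.
At w = 66, N = 22, so ε = (dN/dw)·(w/N) = (-1/6)·(66/22) = -0.5.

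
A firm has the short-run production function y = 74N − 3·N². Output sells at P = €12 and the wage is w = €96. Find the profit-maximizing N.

The marginal product of N is MP_N = 74 − 6N.
A price-taking firm hires until the value of the marginal product equals the wage: P·MP_N = w, so 12·(74 − 6N) = 96.
Then 74 − 6N = 8, giving N = 11.

N* = 11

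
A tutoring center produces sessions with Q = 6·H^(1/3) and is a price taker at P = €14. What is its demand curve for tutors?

MP_H = (1/3)·6·H^(-2/3) = 2·H^(-2/3).
Setting P·MP_H = w: 28·H^(-2/3) = w.
Solving for H: H^(-2/3) = w/28, so H = (28/w)^(3/2).

H(w) = (28/w)^(3/2)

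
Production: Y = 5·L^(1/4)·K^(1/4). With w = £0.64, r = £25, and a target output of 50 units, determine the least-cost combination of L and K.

L* = 625, K* = 16

Cost minimization requires the marginal rate of technical substitution to equal the input-price ratio: MP_L/MP_K = w/r.
Here MP_L/MP_K = (1/4)·(K/L)/(1/4) = (K/L). Setting this equal to 0.64/25 = 0.0256 gives K = 0.0256L.
Substituting into Y = 50: 5·L^(1/4)·(0.0256L)^(1/4) = 50.
Solving, L = 625 and K = 16.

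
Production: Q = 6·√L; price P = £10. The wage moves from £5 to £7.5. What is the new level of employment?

From P·MP_L = w with MP_L = 3·L^(-1/2), the labor demand is L(w) = (30/w)^(2).
At w = 5: L = 36. At w = 7.5: L = 16.

L* = 16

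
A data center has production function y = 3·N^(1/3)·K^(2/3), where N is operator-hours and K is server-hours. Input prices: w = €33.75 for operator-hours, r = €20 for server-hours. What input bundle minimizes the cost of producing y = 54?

Cost minimization requires the marginal rate of technical substitution to equal the input-price ratio: MP_N/MP_K = w/r.
Here MP_N/MP_K = (1/3)·(K/N)/(2/3) = 0.5·(K/N). Setting this equal to 33.75/20 = 1.6875 gives K = 3.375N.
Substituting into y = 54: 3·N^(1/3)·(3.375N)^(2/3) = 54.
Solving, N = 8 and K = 27.

N* = 8, K* = 27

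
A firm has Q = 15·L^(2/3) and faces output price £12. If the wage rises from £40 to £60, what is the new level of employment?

From P·MP_L = w with MP_L = 10·L^(-1/3), the labor demand is L(w) = (120/w)^(3).
At w = 40: L = 27. At w = 60: L = 8.

L* = 8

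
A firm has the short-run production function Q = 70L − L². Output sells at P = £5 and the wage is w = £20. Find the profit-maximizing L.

L* = 33

The marginal product of L is MP_L = 70 − 2L.
A price-taking firm hires until the value of the marginal product equals the wage: P·MP_L = w, so 5·(70 − 2L) = 20.
Then 70 − 2L = 4, giving L = 33.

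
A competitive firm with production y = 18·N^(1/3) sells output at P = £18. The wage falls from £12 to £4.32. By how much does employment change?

From P·MP_N = w with MP_N = 6·N^(-2/3), the labor demand is N(w) = (108/w)^(3/2).
At w = 12: N = 27. At w = 4.32: N = 125.
ΔN = 125 − 27 = 98.

ΔN = 98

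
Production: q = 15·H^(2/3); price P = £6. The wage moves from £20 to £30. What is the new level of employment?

From P·MP_H = w with MP_H = 10·H^(-1/3), the labor demand is H(w) = (60/w)^(3).
At w = 20: H = 27. At w = 30: H = 8.

H* = 8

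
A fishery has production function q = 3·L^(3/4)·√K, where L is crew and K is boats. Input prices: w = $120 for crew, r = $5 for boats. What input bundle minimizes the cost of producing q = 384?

Cost minimization requires the marginal rate of technical substitution to equal the input-price ratio: MP_L/MP_K = w/r.
Here MP_L/MP_K = (3/4)·(K/L)/(1/2) = 1.5·(K/L). Setting this equal to 120/5 = 24 gives K = 16L.
Substituting into q = 384: 3·L^(3/4)·(16L)^(1/2) = 384.
Solving, L = 16 and K = 256.

L* = 16, K* = 256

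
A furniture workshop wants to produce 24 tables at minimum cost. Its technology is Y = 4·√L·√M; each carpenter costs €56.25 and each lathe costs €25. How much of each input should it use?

L* = 4, M* = 9

Cost minimization requires the marginal rate of technical substitution to equal the input-price ratio: MP_L/MP_M = w/r.
Here MP_L/MP_M = (1/2)·(M/L)/(1/2) = (M/L). Setting this equal to 56.25/25 = 2.25 gives M = 2.25L.
Substituting into Y = 24: 4·L^(1/2)·(2.25L)^(1/2) = 24.
Solving, L = 4 and M = 9.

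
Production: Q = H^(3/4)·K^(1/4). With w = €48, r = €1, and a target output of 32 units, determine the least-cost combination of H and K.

H* = 16, K* = 256

Cost minimization requires the marginal rate of technical substitution to equal the input-price ratio: MP_H/MP_K = w/r.
Here MP_H/MP_K = (3/4)·(K/H)/(1/4) = 3·(K/H). Setting this equal to 48/1 = 48 gives K = 16H.
Substituting into Q = 32: H^(3/4)·(16H)^(1/4) = 32.
Solving, H = 16 and K = 256.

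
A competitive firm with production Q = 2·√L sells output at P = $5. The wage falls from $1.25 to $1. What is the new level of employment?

From P·MP_L = w with MP_L = L^(-1/2), the labor demand is L(w) = (5/w)^(2).
At w = 1.25: L = 16. At w = 1: L = 25.

L* = 25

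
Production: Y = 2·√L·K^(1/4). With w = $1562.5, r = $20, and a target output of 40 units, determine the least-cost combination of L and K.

L* = 16, K* = 625

Cost minimization requires the marginal rate of technical substitution to equal the input-price ratio: MP_L/MP_K = w/r.
Here MP_L/MP_K = (1/2)·(K/L)/(1/4) = 2·(K/L). Setting this equal to 1562.5/20 = 78.125 gives K = 39.0625L.
Substituting into Y = 40: 2·L^(1/2)·(39.0625L)^(1/4) = 40.
Solving, L = 16 and K = 625.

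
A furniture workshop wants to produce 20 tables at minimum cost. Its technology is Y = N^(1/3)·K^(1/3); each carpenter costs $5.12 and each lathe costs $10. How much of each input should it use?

Cost minimization requires the marginal rate of technical substitution to equal the input-price ratio: MP_N/MP_K = w/r.
Here MP_N/MP_K = (1/3)·(K/N)/(1/3) = (K/N). Setting this equal to 5.12/10 = 0.512 gives K = 0.512N.
Substituting into Y = 20: N^(1/3)·(0.512N)^(1/3) = 20.
Solving, N = 125 and K = 64.

N* = 125, K* = 64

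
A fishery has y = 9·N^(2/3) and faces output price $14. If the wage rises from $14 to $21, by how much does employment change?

From P·MP_N = w with MP_N = 6·N^(-1/3), the labor demand is N(w) = (84/w)^(3).
At w = 14: N = 216. At w = 21: N = 64.
ΔN = 64 − 216 = -152.

ΔN = -152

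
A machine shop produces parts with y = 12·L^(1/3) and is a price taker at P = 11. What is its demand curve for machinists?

MP_L = (1/3)·12·L^(-2/3) = 4·L^(-2/3).
Setting P·MP_L = w: 44·L^(-2/3) = w.
Solving for L: L^(-2/3) = w/44, so L = (44/w)^(3/2).

L(w) = (44/w)^(3/2)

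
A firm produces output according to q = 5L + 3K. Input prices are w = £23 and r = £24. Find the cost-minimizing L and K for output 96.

The inputs are perfect substitutes, so the firm uses whichever has the lower cost per unit of output.
Cost per unit of output via L is w/5 = 4.6; via K it is r/3 = 8. L is cheaper.
Producing q = 96 with L alone: L = 19.2, K = 0.

L* = 19.2, K* = 0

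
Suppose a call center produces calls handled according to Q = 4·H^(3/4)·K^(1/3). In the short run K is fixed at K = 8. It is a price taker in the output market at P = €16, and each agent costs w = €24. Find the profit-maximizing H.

With K = 8, MP_H = (3/4)·4·H^(-1/4)·8^(1/3) = 6·H^(-1/4).
Profit maximization for a price taker requires P·MP_H = w: 16·6·H^(-1/4) = 24.
So H^(-1/4) = 0.25, which gives H = 256.

H* = 256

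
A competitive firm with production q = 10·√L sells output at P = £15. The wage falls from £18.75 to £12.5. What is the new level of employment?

From P·MP_L = w with MP_L = 5·L^(-1/2), the labor demand is L(w) = (75/w)^(2).
At w = 18.75: L = 16. At w = 12.5: L = 36.

L* = 36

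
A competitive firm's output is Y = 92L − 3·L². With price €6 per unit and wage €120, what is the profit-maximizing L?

L* = 12

The marginal product of L is MP_L = 92 − 6L.
A price-taking firm hires until the value of the marginal product equals the wage: P·MP_L = w, so 6·(92 − 6L) = 120.
Then 92 − 6L = 20, giving L = 12.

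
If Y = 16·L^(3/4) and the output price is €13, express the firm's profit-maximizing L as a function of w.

MP_L = (3/4)·16·L^(-1/4) = 12·L^(-1/4).
Setting P·MP_L = w: 156·L^(-1/4) = w.
Solving for L: L^(-1/4) = w/156, so L = (156/w)^(4).

L(w) = (156/w)^(4)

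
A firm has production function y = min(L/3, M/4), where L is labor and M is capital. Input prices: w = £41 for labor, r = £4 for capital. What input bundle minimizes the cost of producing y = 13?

L* = 39, M* = 52

With a fixed-proportions technology, the cost-minimizing bundle uses no slack in either input: L/3 = M/4 = y.
So L = 3·13 = 39 and M = 4·13 = 52.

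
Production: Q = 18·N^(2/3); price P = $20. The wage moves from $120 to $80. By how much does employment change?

ΔN = 19

From P·MP_N = w with MP_N = 12·N^(-1/3), the labor demand is N(w) = (240/w)^(3).
At w = 120: N = 8. At w = 80: N = 27.
ΔN = 27 − 8 = 19.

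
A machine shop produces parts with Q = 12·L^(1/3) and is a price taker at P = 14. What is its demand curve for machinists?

MP_L = (1/3)·12·L^(-2/3) = 4·L^(-2/3).
Setting P·MP_L = w: 56·L^(-2/3) = w.
Solving for L: L^(-2/3) = w/56, so L = (56/w)^(3/2).

L(w) = (56/w)^(3/2)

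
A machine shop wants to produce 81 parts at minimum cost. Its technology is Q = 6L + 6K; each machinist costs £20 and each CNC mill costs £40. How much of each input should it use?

The inputs are perfect substitutes, so the firm uses whichever has the lower cost per unit of output.
Cost per unit of output via L is w/6 = 10/3; via K it is r/6 = 20/3. L is cheaper.
Producing Q = 81 with L alone: L = 13.5, K = 0.

L* = 13.5, K* = 0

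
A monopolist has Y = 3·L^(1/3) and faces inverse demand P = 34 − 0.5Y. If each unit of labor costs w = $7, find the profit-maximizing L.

L* = 8

Marginal revenue from the inverse demand is MR = 34 − Y.
The marginal product is MP_L = L^(-2/3).
A monopolist hires until marginal revenue product equals the wage: MR·MP_L = w.
At L, Y = 3·L^(1/3). Substituting and solving: (34 − 3·L^(1/3))·L^(-2/3) = 7 gives L = 8.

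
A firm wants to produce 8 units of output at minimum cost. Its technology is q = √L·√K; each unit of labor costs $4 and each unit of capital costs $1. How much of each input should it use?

L* = 4, K* = 16

Cost minimization requires the marginal rate of technical substitution to equal the input-price ratio: MP_L/MP_K = w/r.
Here MP_L/MP_K = (1/2)·(K/L)/(1/2) = (K/L). Setting this equal to 4/1 = 4 gives K = 4L.
Substituting into q = 8: L^(1/2)·(4L)^(1/2) = 8.
Solving, L = 4 and K = 16.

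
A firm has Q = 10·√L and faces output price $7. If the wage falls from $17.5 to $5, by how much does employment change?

From P·MP_L = w with MP_L = 5·L^(-1/2), the labor demand is L(w) = (35/w)^(2).
At w = 17.5: L = 4. At w = 5: L = 49.
ΔL = 49 − 4 = 45.

ΔL = 45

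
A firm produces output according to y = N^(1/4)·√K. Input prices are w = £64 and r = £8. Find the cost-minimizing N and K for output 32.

Cost minimization requires the marginal rate of technical substitution to equal the input-price ratio: MP_N/MP_K = w/r.
Here MP_N/MP_K = (1/4)·(K/N)/(1/2) = 0.5·(K/N). Setting this equal to 64/8 = 8 gives K = 16N.
Substituting into y = 32: N^(1/4)·(16N)^(1/2) = 32.
Solving, N = 16 and K = 256.

N* = 16, K* = 256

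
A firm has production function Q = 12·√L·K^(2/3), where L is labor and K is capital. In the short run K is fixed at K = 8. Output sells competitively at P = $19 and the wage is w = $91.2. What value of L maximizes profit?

L* = 25

With K = 8, MP_L = (1/2)·12·L^(-1/2)·8^(2/3) = 24·L^(-1/2).
Profit maximization for a price taker requires P·MP_L = w: 19·24·L^(-1/2) = 91.2.
So L^(-1/2) = 0.2, which gives L = 25.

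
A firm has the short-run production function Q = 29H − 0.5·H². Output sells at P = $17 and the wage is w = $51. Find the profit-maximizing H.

The marginal product of H is MP_H = 29 − H.
A price-taking firm hires until the value of the marginal product equals the wage: P·MP_H = w, so 17·(29 − H) = 51.
Then 29 − H = 3, giving H = 26.

H* = 26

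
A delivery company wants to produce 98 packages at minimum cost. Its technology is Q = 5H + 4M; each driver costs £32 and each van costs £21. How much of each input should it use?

H* = 0, M* = 24.5

The inputs are perfect substitutes, so the firm uses whichever has the lower cost per unit of output.
Cost per unit of output via H is w/5 = 6.4; via M it is r/4 = 5.25. M is cheaper.
Producing Q = 98 with M alone: H = 0, M = 24.5.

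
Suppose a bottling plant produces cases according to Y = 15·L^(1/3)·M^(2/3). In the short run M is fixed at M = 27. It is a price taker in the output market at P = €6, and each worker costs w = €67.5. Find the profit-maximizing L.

L* = 8

With M = 27, MP_L = (1/3)·15·L^(-2/3)·27^(2/3) = 45·L^(-2/3).
Profit maximization for a price taker requires P·MP_L = w: 6·45·L^(-2/3) = 67.5.
So L^(-2/3) = 0.25, which gives L = 8.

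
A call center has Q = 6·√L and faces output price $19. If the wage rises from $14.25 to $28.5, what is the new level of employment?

L* = 4

From P·MP_L = w with MP_L = 3·L^(-1/2), the labor demand is L(w) = (57/w)^(2).
At w = 14.25: L = 16. At w = 28.5: L = 4.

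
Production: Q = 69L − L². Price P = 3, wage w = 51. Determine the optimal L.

L* = 26

The marginal product of L is MP_L = 69 − 2L.
A price-taking firm hires until the value of the marginal product equals the wage: P·MP_L = w, so 3·(69 − 2L) = 51.
Then 69 − 2L = 17, giving L = 26.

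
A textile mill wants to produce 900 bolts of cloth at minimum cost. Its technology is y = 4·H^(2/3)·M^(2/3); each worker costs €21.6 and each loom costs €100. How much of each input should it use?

Cost minimization requires the marginal rate of technical substitution to equal the input-price ratio: MP_H/MP_M = w/r.
Here MP_H/MP_M = (2/3)·(M/H)/(2/3) = (M/H). Setting this equal to 21.6/100 = 0.216 gives M = 0.216H.
Substituting into y = 900: 4·H^(2/3)·(0.216H)^(2/3) = 900.
Solving, H = 125 and M = 27.

H* = 125, M* = 27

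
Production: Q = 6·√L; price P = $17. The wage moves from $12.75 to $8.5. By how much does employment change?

ΔL = 20

From P·MP_L = w with MP_L = 3·L^(-1/2), the labor demand is L(w) = (51/w)^(2).
At w = 12.75: L = 16. At w = 8.5: L = 36.
ΔL = 36 − 16 = 20.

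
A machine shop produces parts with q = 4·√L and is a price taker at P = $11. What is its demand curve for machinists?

MP_L = (1/2)·4·L^(-1/2) = 2·L^(-1/2).
Setting P·MP_L = w: 22·L^(-1/2) = w.
Solving for L: L^(-1/2) = w/22, so L = (22/w)^(2).

L(w) = 484/w²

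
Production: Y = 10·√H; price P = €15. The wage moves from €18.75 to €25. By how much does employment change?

ΔH = -7

From P·MP_H = w with MP_H = 5·H^(-1/2), the labor demand is H(w) = (75/w)^(2).
At w = 18.75: H = 16. At w = 25: H = 9.
ΔH = 9 − 16 = -7.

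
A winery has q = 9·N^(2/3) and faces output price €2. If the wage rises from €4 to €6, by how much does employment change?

From P·MP_N = w with MP_N = 6·N^(-1/3), the labor demand is N(w) = (12/w)^(3).
At w = 4: N = 27. At w = 6: N = 8.
ΔN = 8 − 27 = -19.

ΔN = -19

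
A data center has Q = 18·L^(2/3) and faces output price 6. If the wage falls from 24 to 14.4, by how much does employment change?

From P·MP_L = w with MP_L = 12·L^(-1/3), the labor demand is L(w) = (72/w)^(3).
At w = 24: L = 27. At w = 14.4: L = 125.
ΔL = 125 − 27 = 98.

ΔL = 98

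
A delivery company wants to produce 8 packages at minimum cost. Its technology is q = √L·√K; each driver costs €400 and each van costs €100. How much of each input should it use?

Cost minimization requires the marginal rate of technical substitution to equal the input-price ratio: MP_L/MP_K = w/r.
Here MP_L/MP_K = (1/2)·(K/L)/(1/2) = (K/L). Setting this equal to 400/100 = 4 gives K = 4L.
Substituting into q = 8: L^(1/2)·(4L)^(1/2) = 8.
Solving, L = 4 and K = 16.

L* = 4, K* = 16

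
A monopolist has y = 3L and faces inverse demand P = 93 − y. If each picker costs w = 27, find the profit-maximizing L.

L* = 14

Marginal revenue from the inverse demand is MR = 93 − 2y.
The marginal product is MP_L = 3.
A monopolist hires until marginal revenue product equals the wage: MR·MP_L = w.
(93 − 6L)·3 = 27, so L = 14.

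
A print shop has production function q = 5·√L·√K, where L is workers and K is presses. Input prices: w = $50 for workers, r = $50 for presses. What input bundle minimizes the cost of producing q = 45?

Cost minimization requires the marginal rate of technical substitution to equal the input-price ratio: MP_L/MP_K = w/r.
Here MP_L/MP_K = (1/2)·(K/L)/(1/2) = (K/L). Setting this equal to 50/50 = 1 gives K = L.
Substituting into q = 45: 5·L^(1/2)·(L)^(1/2) = 45.
Solving, L = 9 and K = 9.

L* = 9, K* = 9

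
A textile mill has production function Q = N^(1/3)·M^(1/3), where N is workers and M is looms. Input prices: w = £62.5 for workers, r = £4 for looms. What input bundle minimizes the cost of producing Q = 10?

Cost minimization requires the marginal rate of technical substitution to equal the input-price ratio: MP_N/MP_M = w/r.
Here MP_N/MP_M = (1/3)·(M/N)/(1/3) = (M/N). Setting this equal to 62.5/4 = 15.625 gives M = 15.625N.
Substituting into Q = 10: N^(1/3)·(15.625N)^(1/3) = 10.
Solving, N = 8 and M = 125.

N* = 8, M* = 125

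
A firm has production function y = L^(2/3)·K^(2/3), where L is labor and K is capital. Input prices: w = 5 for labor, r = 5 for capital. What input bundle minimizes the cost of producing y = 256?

L* = 64, K* = 64

Cost minimization requires the marginal rate of technical substitution to equal the input-price ratio: MP_L/MP_K = w/r.
Here MP_L/MP_K = (2/3)·(K/L)/(2/3) = (K/L). Setting this equal to 5/5 = 1 gives K = L.
Substituting into y = 256: L^(2/3)·(L)^(2/3) = 256.
Solving, L = 64 and K = 64.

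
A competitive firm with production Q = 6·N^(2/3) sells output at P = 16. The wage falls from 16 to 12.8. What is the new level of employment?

From P·MP_N = w with MP_N = 4·N^(-1/3), the labor demand is N(w) = (64/w)^(3).
At w = 16: N = 64. At w = 12.8: N = 125.

N* = 125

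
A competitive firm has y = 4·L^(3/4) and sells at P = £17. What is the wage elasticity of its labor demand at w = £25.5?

MP_L = (3/4)·4·L^(-1/4), so P·MP_L = w gives 51·L^(-1/4) = w.
Solving, L(w) = (51/w)^(4). This is a constant-elasticity form: L ∝ w^(−4), so ε = −4.

ε = -4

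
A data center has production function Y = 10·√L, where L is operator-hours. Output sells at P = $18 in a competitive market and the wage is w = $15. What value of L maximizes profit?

L* = 36

MP_L = (1/2)·10·L^(-1/2) = 5·L^(-1/2).
Profit maximization for a price taker requires P·MP_L = w: 18·5·L^(-1/2) = 15.
So L^(-1/2) = 1/6, which gives L = 36.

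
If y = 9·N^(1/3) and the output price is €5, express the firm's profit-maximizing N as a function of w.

N(w) = (15/w)^(3/2)

MP_N = (1/3)·9·N^(-2/3) = 3·N^(-2/3).
Setting P·MP_N = w: 15·N^(-2/3) = w.
Solving for N: N^(-2/3) = w/15, so N = (15/w)^(3/2).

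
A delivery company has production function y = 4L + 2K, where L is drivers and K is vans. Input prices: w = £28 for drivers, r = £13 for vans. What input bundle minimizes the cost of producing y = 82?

The inputs are perfect substitutes, so the firm uses whichever has the lower cost per unit of output.
Cost per unit of output via L is w/4 = 7; via K it is r/2 = 6.5. K is cheaper.
Producing y = 82 with K alone: L = 0, K = 41.

L* = 0, K* = 41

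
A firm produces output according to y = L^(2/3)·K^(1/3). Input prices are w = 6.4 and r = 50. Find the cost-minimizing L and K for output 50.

Cost minimization requires the marginal rate of technical substitution to equal the input-price ratio: MP_L/MP_K = w/r.
Here MP_L/MP_K = (2/3)·(K/L)/(1/3) = 2·(K/L). Setting this equal to 6.4/50 = 0.128 gives K = 0.064L.
Substituting into y = 50: L^(2/3)·(0.064L)^(1/3) = 50.
Solving, L = 125 and K = 8.

L* = 125, K* = 8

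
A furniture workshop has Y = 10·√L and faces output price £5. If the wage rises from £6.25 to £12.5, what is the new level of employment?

From P·MP_L = w with MP_L = 5·L^(-1/2), the labor demand is L(w) = (25/w)^(2).
At w = 6.25: L = 16. At w = 12.5: L = 4.

L* = 4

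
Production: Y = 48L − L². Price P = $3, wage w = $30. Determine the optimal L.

L* = 19

The marginal product of L is MP_L = 48 − 2L.
A price-taking firm hires until the value of the marginal product equals the wage: P·MP_L = w, so 3·(48 − 2L) = 30.
Then 48 − 2L = 10, giving L = 19.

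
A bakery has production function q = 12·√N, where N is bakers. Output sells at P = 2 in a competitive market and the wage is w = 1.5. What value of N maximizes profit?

MP_N = (1/2)·12·N^(-1/2) = 6·N^(-1/2).
Profit maximization for a price taker requires P·MP_N = w: 2·6·N^(-1/2) = 1.5.
So N^(-1/2) = 0.125, which gives N = 64.

N* = 64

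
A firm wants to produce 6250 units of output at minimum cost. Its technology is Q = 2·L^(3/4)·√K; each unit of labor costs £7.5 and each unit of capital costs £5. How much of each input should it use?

L* = 625, K* = 625

Cost minimization requires the marginal rate of technical substitution to equal the input-price ratio: MP_L/MP_K = w/r.
Here MP_L/MP_K = (3/4)·(K/L)/(1/2) = 1.5·(K/L). Setting this equal to 7.5/5 = 1.5 gives K = L.
Substituting into Q = 6250: 2·L^(3/4)·(L)^(1/2) = 6250.
Solving, L = 625 and K = 625.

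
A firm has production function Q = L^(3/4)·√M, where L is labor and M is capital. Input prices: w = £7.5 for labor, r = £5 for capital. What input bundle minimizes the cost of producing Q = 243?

L* = 81, M* = 81

Cost minimization requires the marginal rate of technical substitution to equal the input-price ratio: MP_L/MP_M = w/r.
Here MP_L/MP_M = (3/4)·(M/L)/(1/2) = 1.5·(M/L). Setting this equal to 7.5/5 = 1.5 gives M = L.
Substituting into Q = 243: L^(3/4)·(L)^(1/2) = 243.
Solving, L = 81 and M = 81.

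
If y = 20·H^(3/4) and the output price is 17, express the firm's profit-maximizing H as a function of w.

H(w) = (255/w)^(4)

MP_H = (3/4)·20·H^(-1/4) = 15·H^(-1/4).
Setting P·MP_H = w: 255·H^(-1/4) = w.
Solving for H: H^(-1/4) = w/255, so H = (255/w)^(4).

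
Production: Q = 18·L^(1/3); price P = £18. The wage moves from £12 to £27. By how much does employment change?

ΔL = -19

From P·MP_L = w with MP_L = 6·L^(-2/3), the labor demand is L(w) = (108/w)^(3/2).
At w = 12: L = 27. At w = 27: L = 8.
ΔL = 8 − 27 = -19.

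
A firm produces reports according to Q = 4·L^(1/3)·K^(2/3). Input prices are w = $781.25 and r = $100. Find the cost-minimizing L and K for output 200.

L* = 8, K* = 125

Cost minimization requires the marginal rate of technical substitution to equal the input-price ratio: MP_L/MP_K = w/r.
Here MP_L/MP_K = (1/3)·(K/L)/(2/3) = 0.5·(K/L). Setting this equal to 781.25/100 = 7.8125 gives K = 15.625L.
Substituting into Q = 200: 4·L^(1/3)·(15.625L)^(2/3) = 200.
Solving, L = 8 and K = 125.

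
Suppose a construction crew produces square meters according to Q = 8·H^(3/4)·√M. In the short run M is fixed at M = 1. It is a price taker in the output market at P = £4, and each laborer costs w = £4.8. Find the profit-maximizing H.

With M = 1, MP_H = (3/4)·8·H^(-1/4)·1^(1/2) = 6·H^(-1/4).
Profit maximization for a price taker requires P·MP_H = w: 4·6·H^(-1/4) = 4.8.
So H^(-1/4) = 0.2, which gives H = 625.

H* = 625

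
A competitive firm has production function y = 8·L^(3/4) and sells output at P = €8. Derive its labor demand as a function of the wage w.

L(w) = 5308416/w^(4)

MP_L = (3/4)·8·L^(-1/4) = 6·L^(-1/4).
Setting P·MP_L = w: 48·L^(-1/4) = w.
Solving for L: L^(-1/4) = w/48, so L = (48/w)^(4).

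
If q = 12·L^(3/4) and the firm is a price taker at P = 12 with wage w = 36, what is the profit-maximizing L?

L* = 81

MP_L = (3/4)·12·L^(-1/4) = 9·L^(-1/4).
Profit maximization for a price taker requires P·MP_L = w: 12·9·L^(-1/4) = 36.
So L^(-1/4) = 1/3, which gives L = 81.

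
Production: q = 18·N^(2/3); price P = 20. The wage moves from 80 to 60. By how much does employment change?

ΔN = 37

From P·MP_N = w with MP_N = 12·N^(-1/3), the labor demand is N(w) = (240/w)^(3).
At w = 80: N = 27. At w = 60: N = 64.
ΔN = 64 − 27 = 37.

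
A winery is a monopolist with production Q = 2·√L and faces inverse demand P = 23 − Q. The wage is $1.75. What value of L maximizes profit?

Marginal revenue from the inverse demand is MR = 23 − 2Q.
The marginal product is MP_L = L^(-1/2).
A monopolist hires until marginal revenue product equals the wage: MR·MP_L = w.
At L, Q = 2·√L. Substituting and solving: (23 − 4·√L)·L^(-1/2) = 1.75 gives L = 16.

L* = 16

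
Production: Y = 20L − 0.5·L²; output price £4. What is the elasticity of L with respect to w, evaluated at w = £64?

ε = -4

From P·MP_L = w with MP_L = 20 − L, labor demand is L(w) = 20 − w/4.
dL/dw = −1/(4) = -0.25.
At w = 64, L = 4, so ε = (dL/dw)·(w/L) = (-0.25)·(64/4) = -4.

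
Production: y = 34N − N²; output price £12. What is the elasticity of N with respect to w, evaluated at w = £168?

From P·MP_N = w with MP_N = 34 − 2N, labor demand is N(w) = (34 − w/12)/2.
dN/dw = −1/(24) = -1/24.
At w = 168, N = 10, so ε = (dN/dw)·(w/N) = (-1/24)·(168/10) = -0.7.

ε = -0.7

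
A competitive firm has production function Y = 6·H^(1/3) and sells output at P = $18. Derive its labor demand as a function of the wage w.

H(w) = (36/w)^(3/2)

MP_H = (1/3)·6·H^(-2/3) = 2·H^(-2/3).
Setting P·MP_H = w: 36·H^(-2/3) = w.
Solving for H: H^(-2/3) = w/36, so H = (36/w)^(3/2).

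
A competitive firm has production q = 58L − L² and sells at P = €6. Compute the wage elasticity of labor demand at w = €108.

ε = -0.45

From P·MP_L = w with MP_L = 58 − 2L, labor demand is L(w) = (58 − w/6)/2.
dL/dw = −1/(12) = -1/12.
At w = 108, L = 20, so ε = (dL/dw)·(w/L) = (-1/12)·(108/20) = -0.45.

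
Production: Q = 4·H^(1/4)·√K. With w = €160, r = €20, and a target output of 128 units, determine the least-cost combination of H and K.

H* = 16, K* = 256

Cost minimization requires the marginal rate of technical substitution to equal the input-price ratio: MP_H/MP_K = w/r.
Here MP_H/MP_K = (1/4)·(K/H)/(1/2) = 0.5·(K/H). Setting this equal to 160/20 = 8 gives K = 16H.
Substituting into Q = 128: 4·H^(1/4)·(16H)^(1/2) = 128.
Solving, H = 16 and K = 256.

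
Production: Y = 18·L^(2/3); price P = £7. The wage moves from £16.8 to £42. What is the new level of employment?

L* = 8

From P·MP_L = w with MP_L = 12·L^(-1/3), the labor demand is L(w) = (84/w)^(3).
At w = 16.8: L = 125. At w = 42: L = 8.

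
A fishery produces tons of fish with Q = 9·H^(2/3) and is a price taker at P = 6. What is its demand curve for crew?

MP_H = (2/3)·9·H^(-1/3) = 6·H^(-1/3).
Setting P·MP_H = w: 36·H^(-1/3) = w.
Solving for H: H^(-1/3) = w/36, so H = (36/w)^(3).

H(w) = 46656/w³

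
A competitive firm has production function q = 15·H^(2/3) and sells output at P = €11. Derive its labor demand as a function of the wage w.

H(w) = 1331000/w³

MP_H = (2/3)·15·H^(-1/3) = 10·H^(-1/3).
Setting P·MP_H = w: 110·H^(-1/3) = w.
Solving for H: H^(-1/3) = w/110, so H = (110/w)^(3).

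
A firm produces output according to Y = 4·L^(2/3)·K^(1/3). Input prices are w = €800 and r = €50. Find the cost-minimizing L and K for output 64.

Cost minimization requires the marginal rate of technical substitution to equal the input-price ratio: MP_L/MP_K = w/r.
Here MP_L/MP_K = (2/3)·(K/L)/(1/3) = 2·(K/L). Setting this equal to 800/50 = 16 gives K = 8L.
Substituting into Y = 64: 4·L^(2/3)·(8L)^(1/3) = 64.
Solving, L = 8 and K = 64.

L* = 8, K* = 64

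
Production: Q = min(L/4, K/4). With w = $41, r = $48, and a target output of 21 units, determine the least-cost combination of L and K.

L* = 84, K* = 84

With a fixed-proportions technology, the cost-minimizing bundle uses no slack in either input: L/4 = K/4 = Q.
So L = 4·21 = 84 and K = 4·21 = 84.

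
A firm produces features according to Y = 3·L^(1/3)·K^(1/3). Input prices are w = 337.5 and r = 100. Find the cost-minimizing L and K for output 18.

L* = 8, K* = 27

Cost minimization requires the marginal rate of technical substitution to equal the input-price ratio: MP_L/MP_K = w/r.
Here MP_L/MP_K = (1/3)·(K/L)/(1/3) = (K/L). Setting this equal to 337.5/100 = 3.375 gives K = 3.375L.
Substituting into Y = 18: 3·L^(1/3)·(3.375L)^(1/3) = 18.
Solving, L = 8 and K = 27.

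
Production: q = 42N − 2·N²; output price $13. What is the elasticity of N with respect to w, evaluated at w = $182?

ε = -0.5

From P·MP_N = w with MP_N = 42 − 4N, labor demand is N(w) = (42 − w/13)/4.
dN/dw = −1/(52) = -1/52.
At w = 182, N = 7, so ε = (dN/dw)·(w/N) = (-1/52)·(182/7) = -0.5.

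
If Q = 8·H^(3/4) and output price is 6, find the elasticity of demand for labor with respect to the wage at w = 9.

ε = -4

MP_H = (3/4)·8·H^(-1/4), so P·MP_H = w gives 36·H^(-1/4) = w.
Solving, H(w) = (36/w)^(4). This is a constant-elasticity form: H ∝ w^(−4), so ε = −4.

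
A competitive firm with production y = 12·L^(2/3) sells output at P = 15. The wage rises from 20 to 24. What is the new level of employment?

L* = 125

From P·MP_L = w with MP_L = 8·L^(-1/3), the labor demand is L(w) = (120/w)^(3).
At w = 20: L = 216. At w = 24: L = 125.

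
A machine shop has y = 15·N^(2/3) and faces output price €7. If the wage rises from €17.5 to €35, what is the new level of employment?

From P·MP_N = w with MP_N = 10·N^(-1/3), the labor demand is N(w) = (70/w)^(3).
At w = 17.5: N = 64. At w = 35: N = 8.

N* = 8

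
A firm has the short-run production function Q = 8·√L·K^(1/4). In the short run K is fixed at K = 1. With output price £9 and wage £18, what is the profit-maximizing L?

With K = 1, MP_L = (1/2)·8·L^(-1/2)·1^(1/4) = 4·L^(-1/2).
Profit maximization for a price taker requires P·MP_L = w: 9·4·L^(-1/2) = 18.
So L^(-1/2) = 0.5, which gives L = 4.

L* = 4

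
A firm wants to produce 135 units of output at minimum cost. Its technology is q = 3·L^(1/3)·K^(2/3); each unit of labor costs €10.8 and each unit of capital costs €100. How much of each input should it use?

L* = 125, K* = 27

Cost minimization requires the marginal rate of technical substitution to equal the input-price ratio: MP_L/MP_K = w/r.
Here MP_L/MP_K = (1/3)·(K/L)/(2/3) = 0.5·(K/L). Setting this equal to 10.8/100 = 0.108 gives K = 0.216L.
Substituting into q = 135: 3·L^(1/3)·(0.216L)^(2/3) = 135.
Solving, L = 125 and K = 27.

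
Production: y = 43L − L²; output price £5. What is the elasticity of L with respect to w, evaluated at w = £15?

ε = -0.075

From P·MP_L = w with MP_L = 43 − 2L, labor demand is L(w) = (43 − w/5)/2.
dL/dw = −1/(10) = -0.1.
At w = 15, L = 20, so ε = (dL/dw)·(w/L) = (-0.1)·(15/20) = -0.075.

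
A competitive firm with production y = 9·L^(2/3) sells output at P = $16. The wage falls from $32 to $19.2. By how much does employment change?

ΔL = 98

From P·MP_L = w with MP_L = 6·L^(-1/3), the labor demand is L(w) = (96/w)^(3).
At w = 32: L = 27. At w = 19.2: L = 125.
ΔL = 125 − 27 = 98.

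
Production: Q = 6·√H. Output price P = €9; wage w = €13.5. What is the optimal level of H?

H* = 4

MP_H = (1/2)·6·H^(-1/2) = 3·H^(-1/2).
Profit maximization for a price taker requires P·MP_H = w: 9·3·H^(-1/2) = 13.5.
So H^(-1/2) = 0.5, which gives H = 4.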